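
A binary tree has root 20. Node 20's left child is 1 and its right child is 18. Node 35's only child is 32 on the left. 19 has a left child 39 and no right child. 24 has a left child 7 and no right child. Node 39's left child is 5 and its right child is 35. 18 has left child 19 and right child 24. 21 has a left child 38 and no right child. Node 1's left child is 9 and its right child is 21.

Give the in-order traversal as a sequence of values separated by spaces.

9 1 38 21 20 5 39 32 35 19 18 7 24

In-order visits the left subtree, then the node, then the right subtree.
At 20: go left to 1.
  At 1: go left to 9.
    9 is a leaf — visit 9.
  Visit 1.
  At 1: go right to 21.
    At 21: go left to 38.
      38 is a leaf — visit 38.
    Visit 21.
    At 21: no right child.
Visit 20.
At 20: go right to 18.
  At 18: go left to 19.
    At 19: go left to 39.
      At 39: go left to 5.
        5 is a leaf — visit 5.
      Visit 39.
      At 39: go right to 35.
        At 35: go left to 32.
          32 is a leaf — visit 32.
        Visit 35.
        At 35: no right child.
    Visit 19.
    At 19: no right child.
  Visit 18.
  At 18: go right to 24.
    At 24: go left to 7.
      7 is a leaf — visit 7.
    Visit 24.
    At 24: no right child.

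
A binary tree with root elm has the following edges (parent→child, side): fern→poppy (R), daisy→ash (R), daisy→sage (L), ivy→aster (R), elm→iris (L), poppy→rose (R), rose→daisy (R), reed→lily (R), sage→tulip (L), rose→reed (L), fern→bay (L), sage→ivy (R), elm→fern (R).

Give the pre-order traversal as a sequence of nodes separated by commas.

Pre-order visits the node, then its left subtree, then its right subtree.
Visit elm.
At elm: go left to iris.
  iris is a leaf — visit iris.
At elm: go right to fern.
  Visit fern.
  At fern: go left to bay.
    bay is a leaf — visit bay.
  At fern: go right to poppy.
    Visit poppy.
    At poppy: no left child.
    At poppy: go right to rose.
      Visit rose.
      At rose: go left to reed.
        Visit reed.
        At reed: no left child.
        At reed: go right to lily.
          lily is a leaf — visit lily.
      At rose: go right to daisy.
        Visit daisy.
        At daisy: go left to sage.
          Visit sage.
          At sage: go left to tulip.
            tulip is a leaf — visit tulip.
          At sage: go right to ivy.
            Visit ivy.
            At ivy: no left child.
            At ivy: go right to aster.
              aster is a leaf — visit aster.
        At daisy: go right to ash.
          ash is a leaf — visit ash.

elm, iris, fern, bay, poppy, rose, reed, lily, daisy, sage, tulip, ivy, aster, ash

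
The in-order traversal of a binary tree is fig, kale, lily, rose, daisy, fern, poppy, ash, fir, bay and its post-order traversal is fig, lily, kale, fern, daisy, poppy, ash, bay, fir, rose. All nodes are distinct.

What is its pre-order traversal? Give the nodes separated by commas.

rose, kale, fig, lily, fir, ash, poppy, daisy, fern, bay

The last element of post-order is the root; it splits in-order into left and right subtrees.
Root rose: left subtree has 3 nodes {fig, kale, lily}, right has 6 {daisy, fern, poppy, ash, fir, bay}.
  Root kale: left subtree has 1 node {fig}, right has 1 {lily}.
  Root fir: left subtree has 4 nodes {daisy, fern, poppy, ash}, right has 1 {bay}.
    Root ash: left subtree has 3 nodes {daisy, fern, poppy}, right has 0 { }.
      Root poppy: left subtree has 2 nodes {daisy, fern}, right has 0 { }.
        Root daisy: left subtree has 0 nodes { }, right has 1 {fern}.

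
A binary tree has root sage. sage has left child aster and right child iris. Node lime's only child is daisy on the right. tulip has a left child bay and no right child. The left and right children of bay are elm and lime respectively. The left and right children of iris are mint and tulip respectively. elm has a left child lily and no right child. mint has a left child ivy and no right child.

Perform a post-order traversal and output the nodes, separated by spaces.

aster ivy mint lily elm daisy lime bay tulip iris sage

Post-order visits the left subtree, then the right subtree, then the node.
At sage: go left to aster.
  aster is a leaf — visit aster.
At sage: go right to iris.
  At iris: go left to mint.
    At mint: go left to ivy.
      ivy is a leaf — visit ivy.
    At mint: no right child.
    Visit mint.
  At iris: go right to tulip.
    At tulip: go left to bay.
      At bay: go left to elm.
        At elm: go left to lily.
          lily is a leaf — visit lily.
        At elm: no right child.
        Visit elm.
      At bay: go right to lime.
        At lime: no left child.
        At lime: go right to daisy.
          daisy is a leaf — visit daisy.
        Visit lime.
      Visit bay.
    At tulip: no right child.
    Visit tulip.
  Visit iris.
Visit sage.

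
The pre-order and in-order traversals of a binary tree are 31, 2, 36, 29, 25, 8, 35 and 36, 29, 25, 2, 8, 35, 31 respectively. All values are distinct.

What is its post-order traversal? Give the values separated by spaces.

The first element of pre-order is the root; it splits in-order into left and right subtrees.
Root 31: left subtree has 6 nodes {36, 29, 25, 2, 8, 35}, right has 0 { }.
  Root 2: left subtree has 3 nodes {36, 29, 25}, right has 2 {8, 35}.
    Root 36: left subtree has 0 nodes { }, right has 2 {29, 25}.
      Root 29: left subtree has 0 nodes { }, right has 1 {25}.
    Root 8: left subtree has 0 nodes { }, right has 1 {35}.

25 29 36 35 8 2 31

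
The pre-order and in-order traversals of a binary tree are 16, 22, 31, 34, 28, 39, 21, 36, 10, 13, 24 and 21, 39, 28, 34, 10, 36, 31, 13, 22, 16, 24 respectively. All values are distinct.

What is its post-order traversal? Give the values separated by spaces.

21 39 28 10 36 34 13 31 22 24 16

The first element of pre-order is the root; it splits in-order into left and right subtrees.
Root 16: left subtree has 9 nodes {21, 39, 28, 34, 10, 36, 31, 13, 22}, right has 1 {24}.
  Root 22: left subtree has 8 nodes {21, 39, 28, 34, 10, 36, 31, 13}, right has 0 { }.
    Root 31: left subtree has 6 nodes {21, 39, 28, 34, 10, 36}, right has 1 {13}.
      Root 34: left subtree has 3 nodes {21, 39, 28}, right has 2 {10, 36}.
        Root 28: left subtree has 2 nodes {21, 39}, right has 0 { }.
          Root 39: left subtree has 1 node {21}, right has 0 { }.
        Root 36: left subtree has 1 node {10}, right has 0 { }.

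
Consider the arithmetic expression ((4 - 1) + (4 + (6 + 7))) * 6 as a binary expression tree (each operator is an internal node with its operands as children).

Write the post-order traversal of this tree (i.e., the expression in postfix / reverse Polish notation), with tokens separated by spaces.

Post-order on an expression tree gives postfix notation: for each operator, emit left operand, right operand, then the operator.

4 1 - 4 6 7 + + + 6 *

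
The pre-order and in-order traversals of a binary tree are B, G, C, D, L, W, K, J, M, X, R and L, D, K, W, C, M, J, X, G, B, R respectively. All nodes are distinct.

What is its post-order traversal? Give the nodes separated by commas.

L, K, W, D, M, X, J, C, G, R, B

The first element of pre-order is the root; it splits in-order into left and right subtrees.
Root B: left subtree has 9 nodes {L, D, K, W, C, M, J, X, G}, right has 1 {R}.
  Root G: left subtree has 8 nodes {L, D, K, W, C, M, J, X}, right has 0 { }.
    Root C: left subtree has 4 nodes {L, D, K, W}, right has 3 {M, J, X}.
      Root D: left subtree has 1 node {L}, right has 2 {K, W}.
        Root W: left subtree has 1 node {K}, right has 0 { }.
      Root J: left subtree has 1 node {M}, right has 1 {X}.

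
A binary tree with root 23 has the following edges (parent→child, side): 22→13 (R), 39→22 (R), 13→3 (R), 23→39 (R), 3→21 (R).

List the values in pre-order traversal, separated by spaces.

Pre-order visits the node, then its left subtree, then its right subtree.
Visit 23.
At 23: no left child.
At 23: go right to 39.
  Visit 39.
  At 39: no left child.
  At 39: go right to 22.
    Visit 22.
    At 22: no left child.
    At 22: go right to 13.
      Visit 13.
      At 13: no left child.
      At 13: go right to 3.
        Visit 3.
        At 3: no left child.
        At 3: go right to 21.
          21 is a leaf — visit 21.

23 39 22 13 3 21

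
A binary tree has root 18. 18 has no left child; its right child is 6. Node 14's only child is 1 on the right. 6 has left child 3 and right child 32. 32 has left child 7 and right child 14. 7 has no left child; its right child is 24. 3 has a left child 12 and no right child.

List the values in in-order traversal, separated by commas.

18, 12, 3, 6, 7, 24, 32, 14, 1

In-order visits the left subtree, then the node, then the right subtree.
At 18: no left child.
Visit 18.
At 18: go right to 6.
  At 6: go left to 3.
    At 3: go left to 12.
      12 is a leaf — visit 12.
    Visit 3.
    At 3: no right child.
  Visit 6.
  At 6: go right to 32.
    At 32: go left to 7.
      At 7: no left child.
      Visit 7.
      At 7: go right to 24.
        24 is a leaf — visit 24.
    Visit 32.
    At 32: go right to 14.
      At 14: no left child.
      Visit 14.
      At 14: go right to 1.
        1 is a leaf — visit 1.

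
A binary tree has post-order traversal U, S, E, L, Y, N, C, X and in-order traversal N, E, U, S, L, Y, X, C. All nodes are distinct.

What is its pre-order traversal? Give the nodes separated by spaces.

The last element of post-order is the root; it splits in-order into left and right subtrees.
Root X: left subtree has 6 nodes {N, E, U, S, L, Y}, right has 1 {C}.
  Root N: left subtree has 0 nodes { }, right has 5 {E, U, S, L, Y}.
    Root Y: left subtree has 4 nodes {E, U, S, L}, right has 0 { }.
      Root L: left subtree has 3 nodes {E, U, S}, right has 0 { }.
        Root E: left subtree has 0 nodes { }, right has 2 {U, S}.
          Root S: left subtree has 1 node {U}, right has 0 { }.

X N Y L E S U C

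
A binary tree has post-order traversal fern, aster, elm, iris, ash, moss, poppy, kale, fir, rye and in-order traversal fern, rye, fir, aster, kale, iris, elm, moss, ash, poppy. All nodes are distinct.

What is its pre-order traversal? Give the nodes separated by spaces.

rye fern fir kale aster poppy moss iris elm ash

The last element of post-order is the root; it splits in-order into left and right subtrees.
Root rye: left subtree has 1 node {fern}, right has 8 {fir, aster, kale, iris, elm, moss, ash, poppy}.
  Root fir: left subtree has 0 nodes { }, right has 7 {aster, kale, iris, elm, moss, ash, poppy}.
    Root kale: left subtree has 1 node {aster}, right has 5 {iris, elm, moss, ash, poppy}.
      Root poppy: left subtree has 4 nodes {iris, elm, moss, ash}, right has 0 { }.
        Root moss: left subtree has 2 nodes {iris, elm}, right has 1 {ash}.
          Root iris: left subtree has 0 nodes { }, right has 1 {elm}.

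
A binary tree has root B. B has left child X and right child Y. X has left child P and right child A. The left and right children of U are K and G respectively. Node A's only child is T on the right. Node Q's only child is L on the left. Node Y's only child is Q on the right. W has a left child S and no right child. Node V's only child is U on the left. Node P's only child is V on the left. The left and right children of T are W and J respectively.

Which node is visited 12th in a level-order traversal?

Level-order visits nodes level by level from the root, left to right within each level.
Level 0: B
Level 1: X, Y
Level 2: P, A, Q
Level 3: V, T, L
Level 4: U, W, J
Level 5: K, G, S
Full level-order sequence: B, X, Y, P, A, Q, V, T, L, U, W, J, K, G, S.

J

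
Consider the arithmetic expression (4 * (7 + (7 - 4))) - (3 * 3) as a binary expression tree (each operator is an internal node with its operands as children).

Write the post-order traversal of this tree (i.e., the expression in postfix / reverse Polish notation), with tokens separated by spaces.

4 7 7 4 - + * 3 3 * -

Post-order on an expression tree gives postfix notation: for each operator, emit left operand, right operand, then the operator.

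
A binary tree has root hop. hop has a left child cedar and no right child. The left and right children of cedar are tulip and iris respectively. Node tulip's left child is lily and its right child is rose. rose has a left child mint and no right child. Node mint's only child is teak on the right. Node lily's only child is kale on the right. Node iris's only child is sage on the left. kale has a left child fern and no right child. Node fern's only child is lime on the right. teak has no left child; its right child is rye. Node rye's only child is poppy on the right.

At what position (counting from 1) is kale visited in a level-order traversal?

8

Level-order visits nodes level by level from the root, left to right within each level.
Level 0: hop
Level 1: cedar
Level 2: tulip, iris
Level 3: lily, rose, sage
Level 4: kale, mint
Level 5: fern, teak
Level 6: lime, rye
Level 7: poppy
Full level-order sequence: hop, cedar, tulip, iris, lily, rose, sage, kale, mint, fern, teak, lime, rye, poppy.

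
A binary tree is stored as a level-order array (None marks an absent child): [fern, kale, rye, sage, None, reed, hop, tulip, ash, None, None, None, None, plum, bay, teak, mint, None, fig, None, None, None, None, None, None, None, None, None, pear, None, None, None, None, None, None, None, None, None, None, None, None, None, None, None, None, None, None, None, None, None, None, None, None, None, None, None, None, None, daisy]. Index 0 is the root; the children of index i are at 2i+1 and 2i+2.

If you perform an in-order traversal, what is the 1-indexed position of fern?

In-order visits the left subtree, then the node, then the right subtree.
At fern: go left to kale.
  At kale: go left to sage.
    At sage: go left to tulip.
      At tulip: go left to teak.
        teak is a leaf — visit teak.
      Visit tulip.
      At tulip: go right to mint.
        mint is a leaf — visit mint.
    Visit sage.
    At sage: go right to ash.
      At ash: no left child.
      Visit ash.
      At ash: go right to fig.
        fig is a leaf — visit fig.
  Visit kale.
  At kale: no right child.
Visit fern.
At fern: go right to rye.
  At rye: go left to reed.
    reed is a leaf — visit reed.
  Visit rye.
  At rye: go right to hop.
    At hop: go left to plum.
      At plum: no left child.
      Visit plum.
      At plum: go right to pear.
        At pear: no left child.
        Visit pear.
        At pear: go right to daisy.
          daisy is a leaf — visit daisy.
    Visit hop.
    At hop: go right to bay.
      bay is a leaf — visit bay.
Full in-order sequence: teak, tulip, mint, sage, ash, fig, kale, fern, reed, rye, plum, pear, daisy, hop, bay.

8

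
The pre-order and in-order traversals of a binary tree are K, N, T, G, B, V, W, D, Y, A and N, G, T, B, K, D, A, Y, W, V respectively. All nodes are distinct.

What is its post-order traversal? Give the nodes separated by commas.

G, B, T, N, A, Y, D, W, V, K

The first element of pre-order is the root; it splits in-order into left and right subtrees.
Root K: left subtree has 4 nodes {N, G, T, B}, right has 5 {D, A, Y, W, V}.
  Root N: left subtree has 0 nodes { }, right has 3 {G, T, B}.
    Root T: left subtree has 1 node {G}, right has 1 {B}.
  Root V: left subtree has 4 nodes {D, A, Y, W}, right has 0 { }.
    Root W: left subtree has 3 nodes {D, A, Y}, right has 0 { }.
      Root D: left subtree has 0 nodes { }, right has 2 {A, Y}.
        Root Y: left subtree has 1 node {A}, right has 0 { }.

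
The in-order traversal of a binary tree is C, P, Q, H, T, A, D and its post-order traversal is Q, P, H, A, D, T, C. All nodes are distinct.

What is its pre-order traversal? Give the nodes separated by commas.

C, T, H, P, Q, D, A

The last element of post-order is the root; it splits in-order into left and right subtrees.
Root C: left subtree has 0 nodes { }, right has 6 {P, Q, H, T, A, D}.
  Root T: left subtree has 3 nodes {P, Q, H}, right has 2 {A, D}.
    Root H: left subtree has 2 nodes {P, Q}, right has 0 { }.
      Root P: left subtree has 0 nodes { }, right has 1 {Q}.
    Root D: left subtree has 1 node {A}, right has 0 { }.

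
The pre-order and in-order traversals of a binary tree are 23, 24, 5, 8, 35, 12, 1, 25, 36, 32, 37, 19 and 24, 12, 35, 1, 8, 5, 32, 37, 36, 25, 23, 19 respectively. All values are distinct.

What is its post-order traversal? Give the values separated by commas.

12, 1, 35, 8, 37, 32, 36, 25, 5, 24, 19, 23

The first element of pre-order is the root; it splits in-order into left and right subtrees.
Root 23: left subtree has 10 nodes {24, 12, 35, 1, 8, 5, 32, 37, 36, 25}, right has 1 {19}.
  Root 24: left subtree has 0 nodes { }, right has 9 {12, 35, 1, 8, 5, 32, 37, 36, 25}.
    Root 5: left subtree has 4 nodes {12, 35, 1, 8}, right has 4 {32, 37, 36, 25}.
      Root 8: left subtree has 3 nodes {12, 35, 1}, right has 0 { }.
        Root 35: left subtree has 1 node {12}, right has 1 {1}.
      Root 25: left subtree has 3 nodes {32, 37, 36}, right has 0 { }.
        Root 36: left subtree has 2 nodes {32, 37}, right has 0 { }.
          Root 32: left subtree has 0 nodes { }, right has 1 {37}.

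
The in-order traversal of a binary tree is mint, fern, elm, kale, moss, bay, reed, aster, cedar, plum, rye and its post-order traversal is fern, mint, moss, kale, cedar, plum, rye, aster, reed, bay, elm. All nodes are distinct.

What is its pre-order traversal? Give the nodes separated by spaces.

The last element of post-order is the root; it splits in-order into left and right subtrees.
Root elm: left subtree has 2 nodes {mint, fern}, right has 8 {kale, moss, bay, reed, aster, cedar, plum, rye}.
  Root mint: left subtree has 0 nodes { }, right has 1 {fern}.
  Root bay: left subtree has 2 nodes {kale, moss}, right has 5 {reed, aster, cedar, plum, rye}.
    Root kale: left subtree has 0 nodes { }, right has 1 {moss}.
    Root reed: left subtree has 0 nodes { }, right has 4 {aster, cedar, plum, rye}.
      Root aster: left subtree has 0 nodes { }, right has 3 {cedar, plum, rye}.
        Root rye: left subtree has 2 nodes {cedar, plum}, right has 0 { }.
          Root plum: left subtree has 1 node {cedar}, right has 0 { }.

elm mint fern bay kale moss reed aster rye plum cedar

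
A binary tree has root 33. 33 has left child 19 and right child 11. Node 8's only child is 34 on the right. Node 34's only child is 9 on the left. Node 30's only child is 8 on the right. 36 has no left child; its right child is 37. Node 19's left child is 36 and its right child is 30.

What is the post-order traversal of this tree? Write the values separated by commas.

37, 36, 9, 34, 8, 30, 19, 11, 33

Post-order visits the left subtree, then the right subtree, then the node.
At 33: go left to 19.
  At 19: go left to 36.
    At 36: no left child.
    At 36: go right to 37.
      37 is a leaf — visit 37.
    Visit 36.
  At 19: go right to 30.
    At 30: no left child.
    At 30: go right to 8.
      At 8: no left child.
      At 8: go right to 34.
        At 34: go left to 9.
          9 is a leaf — visit 9.
        At 34: no right child.
        Visit 34.
      Visit 8.
    Visit 30.
  Visit 19.
At 33: go right to 11.
  11 is a leaf — visit 11.
Visit 33.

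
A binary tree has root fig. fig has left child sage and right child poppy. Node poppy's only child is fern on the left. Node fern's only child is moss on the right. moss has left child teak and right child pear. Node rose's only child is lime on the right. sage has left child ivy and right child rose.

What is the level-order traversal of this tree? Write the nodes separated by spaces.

Level-order visits nodes level by level from the root, left to right within each level.
Level 0: fig
Level 1: sage, poppy
Level 2: ivy, rose, fern
Level 3: lime, moss
Level 4: teak, pear

fig sage poppy ivy rose fern lime moss teak pear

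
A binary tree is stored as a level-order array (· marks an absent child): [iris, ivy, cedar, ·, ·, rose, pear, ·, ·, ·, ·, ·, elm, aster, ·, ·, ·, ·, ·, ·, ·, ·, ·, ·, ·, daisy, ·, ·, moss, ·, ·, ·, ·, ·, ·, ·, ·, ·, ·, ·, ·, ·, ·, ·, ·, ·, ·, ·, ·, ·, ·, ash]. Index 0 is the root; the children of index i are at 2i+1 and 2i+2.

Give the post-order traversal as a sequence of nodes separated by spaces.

ivy ash daisy elm rose moss aster pear cedar iris

Post-order visits the left subtree, then the right subtree, then the node.
At iris: go left to ivy.
  ivy is a leaf — visit ivy.
At iris: go right to cedar.
  At cedar: go left to rose.
    At rose: no left child.
    At rose: go right to elm.
      At elm: go left to daisy.
        At daisy: go left to ash.
          ash is a leaf — visit ash.
        At daisy: no right child.
        Visit daisy.
      At elm: no right child.
      Visit elm.
    Visit rose.
  At cedar: go right to pear.
    At pear: go left to aster.
      At aster: no left child.
      At aster: go right to moss.
        moss is a leaf — visit moss.
      Visit aster.
    At pear: no right child.
    Visit pear.
  Visit cedar.
Visit iris.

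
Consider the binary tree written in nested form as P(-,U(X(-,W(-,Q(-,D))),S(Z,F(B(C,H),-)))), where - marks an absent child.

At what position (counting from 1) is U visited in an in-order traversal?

In-order visits the left subtree, then the node, then the right subtree.
At P: no left child.
Visit P.
At P: go right to U.
  At U: go left to X.
    At X: no left child.
    Visit X.
    At X: go right to W.
      At W: no left child.
      Visit W.
      At W: go right to Q.
        At Q: no left child.
        Visit Q.
        At Q: go right to D.
          D is a leaf — visit D.
  Visit U.
  At U: go right to S.
    At S: go left to Z.
      Z is a leaf — visit Z.
    Visit S.
    At S: go right to F.
      At F: go left to B.
        At B: go left to C.
          C is a leaf — visit C.
        Visit B.
        At B: go right to H.
          H is a leaf — visit H.
      Visit F.
      At F: no right child.
Full in-order sequence: P, X, W, Q, D, U, Z, S, C, B, H, F.

6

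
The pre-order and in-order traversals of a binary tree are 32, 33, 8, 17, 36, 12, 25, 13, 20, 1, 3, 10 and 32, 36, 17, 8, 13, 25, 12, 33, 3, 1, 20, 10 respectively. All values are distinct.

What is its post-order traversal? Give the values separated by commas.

The first element of pre-order is the root; it splits in-order into left and right subtrees.
Root 32: left subtree has 0 nodes { }, right has 11 {36, 17, 8, 13, 25, 12, 33, 3, 1, 20, 10}.
  Root 33: left subtree has 6 nodes {36, 17, 8, 13, 25, 12}, right has 4 {3, 1, 20, 10}.
    Root 8: left subtree has 2 nodes {36, 17}, right has 3 {13, 25, 12}.
      Root 17: left subtree has 1 node {36}, right has 0 { }.
      Root 12: left subtree has 2 nodes {13, 25}, right has 0 { }.
        Root 25: left subtree has 1 node {13}, right has 0 { }.
    Root 20: left subtree has 2 nodes {3, 1}, right has 1 {10}.
      Root 1: left subtree has 1 node {3}, right has 0 { }.

36, 17, 13, 25, 12, 8, 3, 1, 10, 20, 33, 32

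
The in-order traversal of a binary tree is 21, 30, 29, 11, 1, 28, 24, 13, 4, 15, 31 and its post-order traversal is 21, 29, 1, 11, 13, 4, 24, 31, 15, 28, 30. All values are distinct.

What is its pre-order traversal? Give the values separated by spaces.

The last element of post-order is the root; it splits in-order into left and right subtrees.
Root 30: left subtree has 1 node {21}, right has 9 {29, 11, 1, 28, 24, 13, 4, 15, 31}.
  Root 28: left subtree has 3 nodes {29, 11, 1}, right has 5 {24, 13, 4, 15, 31}.
    Root 11: left subtree has 1 node {29}, right has 1 {1}.
    Root 15: left subtree has 3 nodes {24, 13, 4}, right has 1 {31}.
      Root 24: left subtree has 0 nodes { }, right has 2 {13, 4}.
        Root 4: left subtree has 1 node {13}, right has 0 { }.

30 21 28 11 29 1 15 24 4 13 31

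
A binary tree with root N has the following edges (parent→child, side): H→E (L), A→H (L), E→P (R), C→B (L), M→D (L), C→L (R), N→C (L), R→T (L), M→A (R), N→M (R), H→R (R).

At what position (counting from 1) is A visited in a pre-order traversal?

Pre-order visits the node, then its left subtree, then its right subtree.
Visit N.
At N: go left to C.
  Visit C.
  At C: go left to B.
    B is a leaf — visit B.
  At C: go right to L.
    L is a leaf — visit L.
At N: go right to M.
  Visit M.
  At M: go left to D.
    D is a leaf — visit D.
  At M: go right to A.
    Visit A.
    At A: go left to H.
      Visit H.
      At H: go left to E.
        Visit E.
        At E: no left child.
        At E: go right to P.
          P is a leaf — visit P.
      At H: go right to R.
        Visit R.
        At R: go left to T.
          T is a leaf — visit T.
        At R: no right child.
    At A: no right child.
Full pre-order sequence: N, C, B, L, M, D, A, H, E, P, R, T.

7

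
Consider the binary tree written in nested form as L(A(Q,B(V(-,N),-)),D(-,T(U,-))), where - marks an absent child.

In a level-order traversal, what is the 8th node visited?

U

Level-order visits nodes level by level from the root, left to right within each level.
Level 0: L
Level 1: A, D
Level 2: Q, B, T
Level 3: V, U
Level 4: N
Full level-order sequence: L, A, D, Q, B, T, V, U, N.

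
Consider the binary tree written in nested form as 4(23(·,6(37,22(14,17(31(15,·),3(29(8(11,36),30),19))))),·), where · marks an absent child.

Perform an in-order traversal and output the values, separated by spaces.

In-order visits the left subtree, then the node, then the right subtree.
At 4: go left to 23.
  At 23: no left child.
  Visit 23.
  At 23: go right to 6.
    At 6: go left to 37.
      37 is a leaf — visit 37.
    Visit 6.
    At 6: go right to 22.
      At 22: go left to 14.
        14 is a leaf — visit 14.
      Visit 22.
      At 22: go right to 17.
        At 17: go left to 31.
          At 31: go left to 15.
            15 is a leaf — visit 15.
          Visit 31.
          At 31: no right child.
        Visit 17.
        At 17: go right to 3.
          At 3: go left to 29.
            At 29: go left to 8.
              At 8: go left to 11.
                11 is a leaf — visit 11.
              Visit 8.
              At 8: go right to 36.
                36 is a leaf — visit 36.
            Visit 29.
            At 29: go right to 30.
              30 is a leaf — visit 30.
          Visit 3.
          At 3: go right to 19.
            19 is a leaf — visit 19.
Visit 4.
At 4: no right child.

23 37 6 14 22 15 31 17 11 8 36 29 30 3 19 4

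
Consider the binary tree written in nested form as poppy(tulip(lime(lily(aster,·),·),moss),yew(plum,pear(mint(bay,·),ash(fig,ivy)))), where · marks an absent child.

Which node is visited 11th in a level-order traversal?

Level-order visits nodes level by level from the root, left to right within each level.
Level 0: poppy
Level 1: tulip, yew
Level 2: lime, moss, plum, pear
Level 3: lily, mint, ash
Level 4: aster, bay, fig, ivy
Full level-order sequence: poppy, tulip, yew, lime, moss, plum, pear, lily, mint, ash, aster, bay, fig, ivy.

aster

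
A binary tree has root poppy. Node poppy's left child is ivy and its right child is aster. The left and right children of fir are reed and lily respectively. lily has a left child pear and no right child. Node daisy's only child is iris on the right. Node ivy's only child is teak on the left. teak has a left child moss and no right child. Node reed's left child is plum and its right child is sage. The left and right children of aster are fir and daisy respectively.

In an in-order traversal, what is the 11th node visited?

aster

In-order visits the left subtree, then the node, then the right subtree.
At poppy: go left to ivy.
  At ivy: go left to teak.
    At teak: go left to moss.
      moss is a leaf — visit moss.
    Visit teak.
    At teak: no right child.
  Visit ivy.
  At ivy: no right child.
Visit poppy.
At poppy: go right to aster.
  At aster: go left to fir.
    At fir: go left to reed.
      At reed: go left to plum.
        plum is a leaf — visit plum.
      Visit reed.
      At reed: go right to sage.
        sage is a leaf — visit sage.
    Visit fir.
    At fir: go right to lily.
      At lily: go left to pear.
        pear is a leaf — visit pear.
      Visit lily.
      At lily: no right child.
  Visit aster.
  At aster: go right to daisy.
    At daisy: no left child.
    Visit daisy.
    At daisy: go right to iris.
      iris is a leaf — visit iris.
Full in-order sequence: moss, teak, ivy, poppy, plum, reed, sage, fir, pear, lily, aster, daisy, iris.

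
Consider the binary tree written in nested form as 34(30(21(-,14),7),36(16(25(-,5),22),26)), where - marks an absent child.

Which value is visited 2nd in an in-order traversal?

In-order visits the left subtree, then the node, then the right subtree.
At 34: go left to 30.
  At 30: go left to 21.
    At 21: no left child.
    Visit 21.
    At 21: go right to 14.
      14 is a leaf — visit 14.
  Visit 30.
  At 30: go right to 7.
    7 is a leaf — visit 7.
Visit 34.
At 34: go right to 36.
  At 36: go left to 16.
    At 16: go left to 25.
      At 25: no left child.
      Visit 25.
      At 25: go right to 5.
        5 is a leaf — visit 5.
    Visit 16.
    At 16: go right to 22.
      22 is a leaf — visit 22.
  Visit 36.
  At 36: go right to 26.
    26 is a leaf — visit 26.
Full in-order sequence: 21, 14, 30, 7, 34, 25, 5, 16, 22, 36, 26.

14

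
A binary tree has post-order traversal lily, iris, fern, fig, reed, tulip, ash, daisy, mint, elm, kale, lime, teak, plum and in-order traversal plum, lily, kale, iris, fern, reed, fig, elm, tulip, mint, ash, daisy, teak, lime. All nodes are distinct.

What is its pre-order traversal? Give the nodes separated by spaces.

plum teak kale lily elm reed fern iris fig mint tulip daisy ash lime

The last element of post-order is the root; it splits in-order into left and right subtrees.
Root plum: left subtree has 0 nodes { }, right has 13 {lily, kale, iris, fern, reed, fig, elm, tulip, mint, ash, daisy, teak, lime}.
  Root teak: left subtree has 11 nodes {lily, kale, iris, fern, reed, fig, elm, tulip, mint, ash, daisy}, right has 1 {lime}.
    Root kale: left subtree has 1 node {lily}, right has 9 {iris, fern, reed, fig, elm, tulip, mint, ash, daisy}.
      Root elm: left subtree has 4 nodes {iris, fern, reed, fig}, right has 4 {tulip, mint, ash, daisy}.
        Root reed: left subtree has 2 nodes {iris, fern}, right has 1 {fig}.
          Root fern: left subtree has 1 node {iris}, right has 0 { }.
        Root mint: left subtree has 1 node {tulip}, right has 2 {ash, daisy}.
          Root daisy: left subtree has 1 node {ash}, right has 0 { }.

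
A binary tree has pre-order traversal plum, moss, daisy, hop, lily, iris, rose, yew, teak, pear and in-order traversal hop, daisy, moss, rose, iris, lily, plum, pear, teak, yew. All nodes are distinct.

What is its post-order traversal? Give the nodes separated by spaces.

hop daisy rose iris lily moss pear teak yew plum

The first element of pre-order is the root; it splits in-order into left and right subtrees.
Root plum: left subtree has 6 nodes {hop, daisy, moss, rose, iris, lily}, right has 3 {pear, teak, yew}.
  Root moss: left subtree has 2 nodes {hop, daisy}, right has 3 {rose, iris, lily}.
    Root daisy: left subtree has 1 node {hop}, right has 0 { }.
    Root lily: left subtree has 2 nodes {rose, iris}, right has 0 { }.
      Root iris: left subtree has 1 node {rose}, right has 0 { }.
  Root yew: left subtree has 2 nodes {pear, teak}, right has 0 { }.
    Root teak: left subtree has 1 node {pear}, right has 0 { }.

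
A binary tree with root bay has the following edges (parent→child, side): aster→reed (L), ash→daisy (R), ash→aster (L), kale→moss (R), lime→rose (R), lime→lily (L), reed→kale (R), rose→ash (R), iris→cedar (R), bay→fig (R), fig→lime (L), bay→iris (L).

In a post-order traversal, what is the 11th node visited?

lime

Post-order visits the left subtree, then the right subtree, then the node.
At bay: go left to iris.
  At iris: no left child.
  At iris: go right to cedar.
    cedar is a leaf — visit cedar.
  Visit iris.
At bay: go right to fig.
  At fig: go left to lime.
    At lime: go left to lily.
      lily is a leaf — visit lily.
    At lime: go right to rose.
      At rose: no left child.
      At rose: go right to ash.
        At ash: go left to aster.
          At aster: go left to reed.
            At reed: no left child.
            At reed: go right to kale.
              At kale: no left child.
              At kale: go right to moss.
                moss is a leaf — visit moss.
              Visit kale.
            Visit reed.
          At aster: no right child.
          Visit aster.
        At ash: go right to daisy.
          daisy is a leaf — visit daisy.
        Visit ash.
      Visit rose.
    Visit lime.
  At fig: no right child.
  Visit fig.
Visit bay.
Full post-order sequence: cedar, iris, lily, moss, kale, reed, aster, daisy, ash, rose, lime, fig, bay.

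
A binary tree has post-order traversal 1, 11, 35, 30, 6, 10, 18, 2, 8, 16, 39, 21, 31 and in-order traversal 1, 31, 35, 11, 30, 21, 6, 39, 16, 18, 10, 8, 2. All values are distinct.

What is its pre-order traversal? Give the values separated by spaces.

The last element of post-order is the root; it splits in-order into left and right subtrees.
Root 31: left subtree has 1 node {1}, right has 11 {35, 11, 30, 21, 6, 39, 16, 18, 10, 8, 2}.
  Root 21: left subtree has 3 nodes {35, 11, 30}, right has 7 {6, 39, 16, 18, 10, 8, 2}.
    Root 30: left subtree has 2 nodes {35, 11}, right has 0 { }.
      Root 35: left subtree has 0 nodes { }, right has 1 {11}.
    Root 39: left subtree has 1 node {6}, right has 5 {16, 18, 10, 8, 2}.
      Root 16: left subtree has 0 nodes { }, right has 4 {18, 10, 8, 2}.
        Root 8: left subtree has 2 nodes {18, 10}, right has 1 {2}.
          Root 18: left subtree has 0 nodes { }, right has 1 {10}.

31 1 21 30 35 11 39 6 16 8 18 10 2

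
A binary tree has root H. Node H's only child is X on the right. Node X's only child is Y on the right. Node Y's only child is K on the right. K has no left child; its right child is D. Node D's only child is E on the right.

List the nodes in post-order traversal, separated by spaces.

E D K Y X H

Post-order visits the left subtree, then the right subtree, then the node.
At H: no left child.
At H: go right to X.
  At X: no left child.
  At X: go right to Y.
    At Y: no left child.
    At Y: go right to K.
      At K: no left child.
      At K: go right to D.
        At D: no left child.
        At D: go right to E.
          E is a leaf — visit E.
        Visit D.
      Visit K.
    Visit Y.
  Visit X.
Visit H.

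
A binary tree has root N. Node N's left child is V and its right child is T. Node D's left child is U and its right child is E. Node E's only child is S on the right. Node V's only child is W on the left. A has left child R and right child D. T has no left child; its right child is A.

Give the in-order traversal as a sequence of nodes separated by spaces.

W V N T R A U D E S

In-order visits the left subtree, then the node, then the right subtree.
At N: go left to V.
  At V: go left to W.
    W is a leaf — visit W.
  Visit V.
  At V: no right child.
Visit N.
At N: go right to T.
  At T: no left child.
  Visit T.
  At T: go right to A.
    At A: go left to R.
      R is a leaf — visit R.
    Visit A.
    At A: go right to D.
      At D: go left to U.
        U is a leaf — visit U.
      Visit D.
      At D: go right to E.
        At E: no left child.
        Visit E.
        At E: go right to S.
          S is a leaf — visit S.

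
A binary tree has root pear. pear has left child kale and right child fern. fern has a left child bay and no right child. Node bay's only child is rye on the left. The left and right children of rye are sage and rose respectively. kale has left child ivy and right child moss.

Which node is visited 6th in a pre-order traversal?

Pre-order visits the node, then its left subtree, then its right subtree.
Visit pear.
At pear: go left to kale.
  Visit kale.
  At kale: go left to ivy.
    ivy is a leaf — visit ivy.
  At kale: go right to moss.
    moss is a leaf — visit moss.
At pear: go right to fern.
  Visit fern.
  At fern: go left to bay.
    Visit bay.
    At bay: go left to rye.
      Visit rye.
      At rye: go left to sage.
        sage is a leaf — visit sage.
      At rye: go right to rose.
        rose is a leaf — visit rose.
    At bay: no right child.
  At fern: no right child.
Full pre-order sequence: pear, kale, ivy, moss, fern, bay, rye, sage, rose.

bay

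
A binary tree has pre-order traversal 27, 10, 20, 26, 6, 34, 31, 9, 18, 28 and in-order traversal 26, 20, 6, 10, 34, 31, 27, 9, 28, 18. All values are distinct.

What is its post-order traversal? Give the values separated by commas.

The first element of pre-order is the root; it splits in-order into left and right subtrees.
Root 27: left subtree has 6 nodes {26, 20, 6, 10, 34, 31}, right has 3 {9, 28, 18}.
  Root 10: left subtree has 3 nodes {26, 20, 6}, right has 2 {34, 31}.
    Root 20: left subtree has 1 node {26}, right has 1 {6}.
    Root 34: left subtree has 0 nodes { }, right has 1 {31}.
  Root 9: left subtree has 0 nodes { }, right has 2 {28, 18}.
    Root 18: left subtree has 1 node {28}, right has 0 { }.

26, 6, 20, 31, 34, 10, 28, 18, 9, 27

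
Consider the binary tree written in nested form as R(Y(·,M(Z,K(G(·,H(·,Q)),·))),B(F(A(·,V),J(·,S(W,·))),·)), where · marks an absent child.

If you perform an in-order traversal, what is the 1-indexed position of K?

7

In-order visits the left subtree, then the node, then the right subtree.
At R: go left to Y.
  At Y: no left child.
  Visit Y.
  At Y: go right to M.
    At M: go left to Z.
      Z is a leaf — visit Z.
    Visit M.
    At M: go right to K.
      At K: go left to G.
        At G: no left child.
        Visit G.
        At G: go right to H.
          At H: no left child.
          Visit H.
          At H: go right to Q.
            Q is a leaf — visit Q.
      Visit K.
      At K: no right child.
Visit R.
At R: go right to B.
  At B: go left to F.
    At F: go left to A.
      At A: no left child.
      Visit A.
      At A: go right to V.
        V is a leaf — visit V.
    Visit F.
    At F: go right to J.
      At J: no left child.
      Visit J.
      At J: go right to S.
        At S: go left to W.
          W is a leaf — visit W.
        Visit S.
        At S: no right child.
  Visit B.
  At B: no right child.
Full in-order sequence: Y, Z, M, G, H, Q, K, R, A, V, F, J, W, S, B.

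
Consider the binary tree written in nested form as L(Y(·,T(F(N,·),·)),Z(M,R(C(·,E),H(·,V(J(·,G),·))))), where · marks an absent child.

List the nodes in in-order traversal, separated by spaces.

Y N F T L M Z C E R H J G V

In-order visits the left subtree, then the node, then the right subtree.
At L: go left to Y.
  At Y: no left child.
  Visit Y.
  At Y: go right to T.
    At T: go left to F.
      At F: go left to N.
        N is a leaf — visit N.
      Visit F.
      At F: no right child.
    Visit T.
    At T: no right child.
Visit L.
At L: go right to Z.
  At Z: go left to M.
    M is a leaf — visit M.
  Visit Z.
  At Z: go right to R.
    At R: go left to C.
      At C: no left child.
      Visit C.
      At C: go right to E.
        E is a leaf — visit E.
    Visit R.
    At R: go right to H.
      At H: no left child.
      Visit H.
      At H: go right to V.
        At V: go left to J.
          At J: no left child.
          Visit J.
          At J: go right to G.
            G is a leaf — visit G.
        Visit V.
        At V: no right child.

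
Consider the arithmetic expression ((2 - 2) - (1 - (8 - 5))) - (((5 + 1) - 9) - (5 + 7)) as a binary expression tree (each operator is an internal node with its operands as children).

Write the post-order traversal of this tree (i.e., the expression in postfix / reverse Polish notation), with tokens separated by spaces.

Post-order on an expression tree gives postfix notation: for each operator, emit left operand, right operand, then the operator.

2 2 - 1 8 5 - - - 5 1 + 9 - 5 7 + - -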